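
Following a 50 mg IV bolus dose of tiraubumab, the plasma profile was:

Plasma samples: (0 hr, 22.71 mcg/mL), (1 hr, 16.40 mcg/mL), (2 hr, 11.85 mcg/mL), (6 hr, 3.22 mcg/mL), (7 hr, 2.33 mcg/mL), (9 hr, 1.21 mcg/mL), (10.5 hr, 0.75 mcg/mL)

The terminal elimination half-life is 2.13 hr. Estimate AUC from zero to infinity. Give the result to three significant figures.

Trapezoidal AUC_0→10.5:
  [0→1]: (22.71+16.40)/2 × 1 = 19.555
  [1→2]: (16.40+11.85)/2 × 1 = 14.125
  [2→6]: (11.85+3.22)/2 × 4 = 30.14
  [6→7]: (3.22+2.33)/2 × 1 = 2.775
  [7→9]: (2.33+1.21)/2 × 2 = 3.54
  [9→10.5]: (1.21+0.75)/2 × 1.5 = 1.47
  Sum = 71.605 mcg/mL·hr
k_e = ln2 / t½ = 0.693147 / 2.13 = 0.3254 hr^-1
Extrapolated tail: C_last / k_e = 0.75 / 0.3254 = 2.305
AUC_0→∞ = 71.605 + 2.305 = 73.91 mcg/mL·hr

AUC = 73.9 mcg/mL·hr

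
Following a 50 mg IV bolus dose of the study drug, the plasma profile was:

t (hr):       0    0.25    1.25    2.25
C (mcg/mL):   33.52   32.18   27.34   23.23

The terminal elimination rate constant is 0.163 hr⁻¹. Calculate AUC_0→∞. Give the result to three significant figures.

Trapezoidal AUC_0→2.25:
  [0→0.25]: (33.52+32.18)/2 × 0.25 = 8.2125
  [0.25→1.25]: (32.18+27.34)/2 × 1 = 29.76
  [1.25→2.25]: (27.34+23.23)/2 × 1 = 25.285
  Sum = 63.2575 mcg/mL·hr
Extrapolated tail: C_last / k_e = 23.23 / 0.163 = 142.515
AUC_0→∞ = 63.2575 + 142.515 = 205.7725 mcg/mL·hr

AUC = 206 mcg/mL·hr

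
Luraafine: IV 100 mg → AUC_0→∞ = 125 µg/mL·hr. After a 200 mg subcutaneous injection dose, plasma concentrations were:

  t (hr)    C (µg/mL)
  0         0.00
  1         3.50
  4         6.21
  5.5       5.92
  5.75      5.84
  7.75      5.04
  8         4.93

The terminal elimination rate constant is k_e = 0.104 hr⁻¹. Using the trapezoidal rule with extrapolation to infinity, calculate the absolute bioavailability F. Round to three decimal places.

F = 0.346

Trapezoidal AUC_0→8 (subcutaneous injection):
  [0→1]: (0.00+3.50)/2 × 1 = 1.75
  [1→4]: (3.50+6.21)/2 × 3 = 14.565
  [4→5.5]: (6.21+5.92)/2 × 1.5 = 9.0975
  [5.5→5.75]: (5.92+5.84)/2 × 0.25 = 1.47
  [5.75→7.75]: (5.84+5.04)/2 × 2 = 10.88
  [7.75→8]: (5.04+4.93)/2 × 0.25 = 1.24625
  Sum = 39.00875 µg/mL·hr
Tail: C_last/k_e = 4.93/0.104 = 47.404
AUC_0→∞ (subcutaneous injection) = 39.00875 + 47.404 = 86.41275 µg/mL·hr
F = (AUC_ev/D_ev)/(AUC_iv/D_iv) = (86.41275/200)/(125/100) = 0.43206375/1.25 = 0.3457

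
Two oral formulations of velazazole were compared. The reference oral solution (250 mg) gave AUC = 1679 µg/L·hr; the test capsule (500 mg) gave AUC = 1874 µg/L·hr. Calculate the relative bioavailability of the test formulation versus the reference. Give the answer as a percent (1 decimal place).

F_rel = 55.8%

F_rel = (AUC_test/D_test) / (AUC_ref/D_ref)
      = (1874/500) / (1679/250)
      = 3.748 / 6.716 = 0.5581 = 55.81%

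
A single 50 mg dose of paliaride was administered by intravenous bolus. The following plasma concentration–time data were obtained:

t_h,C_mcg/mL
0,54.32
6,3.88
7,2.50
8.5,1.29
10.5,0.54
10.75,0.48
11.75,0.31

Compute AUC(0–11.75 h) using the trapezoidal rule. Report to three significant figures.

AUC = 183 mcg/mL·h

Trapezoidal AUC_0→11.75:
  [0→6]: (54.32+3.88)/2 × 6 = 174.6
  [6→7]: (3.88+2.50)/2 × 1 = 3.19
  [7→8.5]: (2.50+1.29)/2 × 1.5 = 2.8425
  [8.5→10.5]: (1.29+0.54)/2 × 2 = 1.83
  [10.5→10.75]: (0.54+0.48)/2 × 0.25 = 0.1275
  [10.75→11.75]: (0.48+0.31)/2 × 1 = 0.395
  Sum = 182.985 mcg/mL·h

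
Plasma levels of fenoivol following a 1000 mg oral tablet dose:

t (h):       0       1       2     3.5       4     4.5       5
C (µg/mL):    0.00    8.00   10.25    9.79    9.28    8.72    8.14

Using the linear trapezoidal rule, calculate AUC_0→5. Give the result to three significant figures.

AUC = 41.6 µg/mL·h

Trapezoidal AUC_0→5:
  [0→1]: (0.00+8.00)/2 × 1 = 4.0
  [1→2]: (8.00+10.25)/2 × 1 = 9.125
  [2→3.5]: (10.25+9.79)/2 × 1.5 = 15.03
  [3.5→4]: (9.79+9.28)/2 × 0.5 = 4.7675
  [4→4.5]: (9.28+8.72)/2 × 0.5 = 4.5
  [4.5→5]: (8.72+8.14)/2 × 0.5 = 4.215
  Sum = 41.6375 µg/mL·h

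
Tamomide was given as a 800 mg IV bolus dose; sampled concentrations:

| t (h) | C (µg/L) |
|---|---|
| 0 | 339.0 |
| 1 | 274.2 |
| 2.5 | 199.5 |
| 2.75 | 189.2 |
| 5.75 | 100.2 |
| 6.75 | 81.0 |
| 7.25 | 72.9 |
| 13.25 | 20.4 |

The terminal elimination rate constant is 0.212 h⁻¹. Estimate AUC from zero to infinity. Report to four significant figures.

AUC = 1650 µg/L·h

Trapezoidal AUC_0→13.25:
  [0→1]: (339.0+274.2)/2 × 1 = 306.6
  [1→2.5]: (274.2+199.5)/2 × 1.5 = 355.275
  [2.5→2.75]: (199.5+189.2)/2 × 0.25 = 48.5875
  [2.75→5.75]: (189.2+100.2)/2 × 3 = 434.1
  [5.75→6.75]: (100.2+81.0)/2 × 1 = 90.6
  [6.75→7.25]: (81.0+72.9)/2 × 0.5 = 38.475
  [7.25→13.25]: (72.9+20.4)/2 × 6 = 279.9
  Sum = 1553.5375 µg/L·h
Extrapolated tail: C_last / k_e = 20.4 / 0.212 = 96.226
AUC_0→∞ = 1553.5375 + 96.226 = 1649.7635 µg/L·h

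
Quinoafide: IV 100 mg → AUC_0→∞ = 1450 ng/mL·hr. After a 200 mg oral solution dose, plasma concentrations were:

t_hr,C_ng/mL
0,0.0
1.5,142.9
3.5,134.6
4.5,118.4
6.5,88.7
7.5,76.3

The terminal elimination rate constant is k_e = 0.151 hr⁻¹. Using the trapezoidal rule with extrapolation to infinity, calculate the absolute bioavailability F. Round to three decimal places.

F = 0.450

Trapezoidal AUC_0→7.5 (oral solution):
  [0→1.5]: (0.0+142.9)/2 × 1.5 = 107.175
  [1.5→3.5]: (142.9+134.6)/2 × 2 = 277.5
  [3.5→4.5]: (134.6+118.4)/2 × 1 = 126.5
  [4.5→6.5]: (118.4+88.7)/2 × 2 = 207.1
  [6.5→7.5]: (88.7+76.3)/2 × 1 = 82.5
  Sum = 800.775 ng/mL·hr
Tail: C_last/k_e = 76.3/0.151 = 505.298
AUC_0→∞ (oral solution) = 800.775 + 505.298 = 1306.073 ng/mL·hr
F = (AUC_ev/D_ev)/(AUC_iv/D_iv) = (1306.073/200)/(1450/100) = 6.530365/14.5 = 0.4504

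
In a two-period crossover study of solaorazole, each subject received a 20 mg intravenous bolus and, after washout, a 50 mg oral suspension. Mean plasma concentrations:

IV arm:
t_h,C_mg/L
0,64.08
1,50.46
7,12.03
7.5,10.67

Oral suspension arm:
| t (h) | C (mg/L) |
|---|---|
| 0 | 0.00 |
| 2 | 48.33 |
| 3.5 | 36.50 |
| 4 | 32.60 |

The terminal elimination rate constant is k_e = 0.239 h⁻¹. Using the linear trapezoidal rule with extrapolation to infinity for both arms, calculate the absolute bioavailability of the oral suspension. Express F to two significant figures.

F = 0.36

Trapezoidal AUC_0→7.5 (IV):
  [0→1]: (64.08+50.46)/2 × 1 = 57.27
  [1→7]: (50.46+12.03)/2 × 6 = 187.47
  [7→7.5]: (12.03+10.67)/2 × 0.5 = 5.675
  Sum = 250.415 mg/L·h
IV tail: 10.67/0.239 = 44.644; AUC_iv,0→∞ = 250.415 + 44.644 = 295.059 mg/L·h
Trapezoidal AUC_0→4 (oral suspension):
  [0→2]: (0.00+48.33)/2 × 2 = 48.33
  [2→3.5]: (48.33+36.50)/2 × 1.5 = 63.6225
  [3.5→4]: (36.50+32.60)/2 × 0.5 = 17.275
  Sum = 129.2275 mg/L·h
oral suspension tail: 32.60/0.239 = 136.402; AUC_ev,0→∞ = 129.2275 + 136.402 = 265.6295 mg/L·h
F = (AUC_ev/D_ev)/(AUC_iv/D_iv) = (265.6295/50)/(295.059/20) = 5.31259/14.75295 = 0.3601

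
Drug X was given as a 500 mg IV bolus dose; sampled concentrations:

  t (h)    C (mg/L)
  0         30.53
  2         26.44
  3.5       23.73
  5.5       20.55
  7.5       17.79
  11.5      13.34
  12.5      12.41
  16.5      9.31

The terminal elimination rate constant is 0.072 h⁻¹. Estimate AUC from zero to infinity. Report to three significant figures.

AUC = 425 mg/L·h

Trapezoidal AUC_0→16.5:
  [0→2]: (30.53+26.44)/2 × 2 = 56.97
  [2→3.5]: (26.44+23.73)/2 × 1.5 = 37.6275
  [3.5→5.5]: (23.73+20.55)/2 × 2 = 44.28
  [5.5→7.5]: (20.55+17.79)/2 × 2 = 38.34
  [7.5→11.5]: (17.79+13.34)/2 × 4 = 62.26
  [11.5→12.5]: (13.34+12.41)/2 × 1 = 12.875
  [12.5→16.5]: (12.41+9.31)/2 × 4 = 43.44
  Sum = 295.7925 mg/L·h
Extrapolated tail: C_last / k_e = 9.31 / 0.072 = 129.306
AUC_0→∞ = 295.7925 + 129.306 = 425.0985 mg/L·h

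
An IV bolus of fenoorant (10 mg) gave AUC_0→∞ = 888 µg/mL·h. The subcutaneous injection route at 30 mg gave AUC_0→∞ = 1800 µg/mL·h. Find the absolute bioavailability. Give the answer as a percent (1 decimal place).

F = (AUC_ev / D_ev) / (AUC_iv / D_iv)
  = (1800/30) / (888/10)
  = 60 / 88.8 = 0.6757
  = 67.57%

F = 67.6%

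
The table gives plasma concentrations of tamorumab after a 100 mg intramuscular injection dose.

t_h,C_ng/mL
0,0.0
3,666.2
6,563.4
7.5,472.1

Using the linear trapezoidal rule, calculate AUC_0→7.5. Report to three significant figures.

Trapezoidal AUC_0→7.5:
  [0→3]: (0.0+666.2)/2 × 3 = 999.3
  [3→6]: (666.2+563.4)/2 × 3 = 1844.4
  [6→7.5]: (563.4+472.1)/2 × 1.5 = 776.625
  Sum = 3620.325 ng/mL·h

AUC = 3620 ng/mL·h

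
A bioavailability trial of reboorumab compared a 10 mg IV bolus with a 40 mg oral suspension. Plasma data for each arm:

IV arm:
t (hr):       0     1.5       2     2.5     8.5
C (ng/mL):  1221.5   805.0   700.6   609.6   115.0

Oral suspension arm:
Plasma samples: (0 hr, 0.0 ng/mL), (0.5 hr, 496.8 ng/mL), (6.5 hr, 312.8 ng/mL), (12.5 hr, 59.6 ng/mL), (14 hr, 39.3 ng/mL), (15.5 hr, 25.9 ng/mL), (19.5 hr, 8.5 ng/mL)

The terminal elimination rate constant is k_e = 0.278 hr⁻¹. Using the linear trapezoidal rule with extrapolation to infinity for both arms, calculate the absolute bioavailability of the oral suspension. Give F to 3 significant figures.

F = 0.202

Trapezoidal AUC_0→8.5 (IV):
  [0→1.5]: (1221.5+805.0)/2 × 1.5 = 1519.875
  [1.5→2]: (805.0+700.6)/2 × 0.5 = 376.4
  [2→2.5]: (700.6+609.6)/2 × 0.5 = 327.55
  [2.5→8.5]: (609.6+115.0)/2 × 6 = 2173.8
  Sum = 4397.625 ng/mL·hr
IV tail: 115.0/0.278 = 413.669; AUC_iv,0→∞ = 4397.625 + 413.669 = 4811.294 ng/mL·hr
Trapezoidal AUC_0→19.5 (oral suspension):
  [0→0.5]: (0.0+496.8)/2 × 0.5 = 124.2
  [0.5→6.5]: (496.8+312.8)/2 × 6 = 2428.8
  [6.5→12.5]: (312.8+59.6)/2 × 6 = 1117.2
  [12.5→14]: (59.6+39.3)/2 × 1.5 = 74.175
  [14→15.5]: (39.3+25.9)/2 × 1.5 = 48.9
  [15.5→19.5]: (25.9+8.5)/2 × 4 = 68.8
  Sum = 3862.075 ng/mL·hr
oral suspension tail: 8.5/0.278 = 30.576; AUC_ev,0→∞ = 3862.075 + 30.576 = 3892.651 ng/mL·hr
F = (AUC_ev/D_ev)/(AUC_iv/D_iv) = (3892.651/40)/(4811.294/10) = 97.316275/481.1294 = 0.2023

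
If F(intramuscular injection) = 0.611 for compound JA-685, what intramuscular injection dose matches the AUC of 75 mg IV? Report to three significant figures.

For equal systemic exposure: F × D_ev = D_iv
D_ev = D_iv / F = 75 / 0.611 = 122.75 mg

D_intramuscular = 123 mg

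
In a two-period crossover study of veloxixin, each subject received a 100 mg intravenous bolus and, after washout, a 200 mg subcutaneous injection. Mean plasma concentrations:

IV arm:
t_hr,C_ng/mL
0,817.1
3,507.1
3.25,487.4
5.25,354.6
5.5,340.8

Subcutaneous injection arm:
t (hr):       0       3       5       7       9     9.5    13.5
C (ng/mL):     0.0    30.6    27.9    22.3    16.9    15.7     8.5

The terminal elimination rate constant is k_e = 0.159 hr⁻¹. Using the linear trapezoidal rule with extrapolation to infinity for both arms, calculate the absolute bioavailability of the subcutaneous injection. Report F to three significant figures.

F = 0.0293

Trapezoidal AUC_0→5.5 (IV):
  [0→3]: (817.1+507.1)/2 × 3 = 1986.3
  [3→3.25]: (507.1+487.4)/2 × 0.25 = 124.3125
  [3.25→5.25]: (487.4+354.6)/2 × 2 = 842.0
  [5.25→5.5]: (354.6+340.8)/2 × 0.25 = 86.925
  Sum = 3039.5375 ng/mL·hr
IV tail: 340.8/0.159 = 2143.396; AUC_iv,0→∞ = 3039.5375 + 2143.396 = 5182.9335 ng/mL·hr
Trapezoidal AUC_0→13.5 (subcutaneous injection):
  [0→3]: (0.0+30.6)/2 × 3 = 45.9
  [3→5]: (30.6+27.9)/2 × 2 = 58.5
  [5→7]: (27.9+22.3)/2 × 2 = 50.2
  [7→9]: (22.3+16.9)/2 × 2 = 39.2
  [9→9.5]: (16.9+15.7)/2 × 0.5 = 8.15
  [9.5→13.5]: (15.7+8.5)/2 × 4 = 48.4
  Sum = 250.35 ng/mL·hr
subcutaneous injection tail: 8.5/0.159 = 53.459; AUC_ev,0→∞ = 250.35 + 53.459 = 303.809 ng/mL·hr
F = (AUC_ev/D_ev)/(AUC_iv/D_iv) = (303.809/200)/(5182.9335/100) = 1.519045/51.829335 = 0.0293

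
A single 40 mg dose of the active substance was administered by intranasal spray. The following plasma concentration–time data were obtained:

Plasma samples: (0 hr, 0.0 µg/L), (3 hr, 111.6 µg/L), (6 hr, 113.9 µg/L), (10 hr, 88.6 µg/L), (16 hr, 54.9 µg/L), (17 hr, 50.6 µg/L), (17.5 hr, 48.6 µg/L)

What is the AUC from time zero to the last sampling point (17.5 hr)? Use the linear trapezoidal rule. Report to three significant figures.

AUC = 1420 µg/L·hr

Trapezoidal AUC_0→17.5:
  [0→3]: (0.0+111.6)/2 × 3 = 167.4
  [3→6]: (111.6+113.9)/2 × 3 = 338.25
  [6→10]: (113.9+88.6)/2 × 4 = 405.0
  [10→16]: (88.6+54.9)/2 × 6 = 430.5
  [16→17]: (54.9+50.6)/2 × 1 = 52.75
  [17→17.5]: (50.6+48.6)/2 × 0.5 = 24.8
  Sum = 1418.7 µg/L·hr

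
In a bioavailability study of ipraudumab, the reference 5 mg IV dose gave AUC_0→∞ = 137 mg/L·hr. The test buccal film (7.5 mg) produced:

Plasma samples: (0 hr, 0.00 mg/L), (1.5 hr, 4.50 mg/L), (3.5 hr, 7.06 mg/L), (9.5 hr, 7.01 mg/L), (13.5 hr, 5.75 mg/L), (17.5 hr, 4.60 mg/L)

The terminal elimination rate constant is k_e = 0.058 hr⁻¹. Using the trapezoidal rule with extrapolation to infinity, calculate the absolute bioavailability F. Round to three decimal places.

Trapezoidal AUC_0→17.5 (buccal film):
  [0→1.5]: (0.00+4.50)/2 × 1.5 = 3.375
  [1.5→3.5]: (4.50+7.06)/2 × 2 = 11.56
  [3.5→9.5]: (7.06+7.01)/2 × 6 = 42.21
  [9.5→13.5]: (7.01+5.75)/2 × 4 = 25.52
  [13.5→17.5]: (5.75+4.60)/2 × 4 = 20.7
  Sum = 103.365 mg/L·hr
Tail: C_last/k_e = 4.60/0.058 = 79.310
AUC_0→∞ (buccal film) = 103.365 + 79.310 = 182.675 mg/L·hr
F = (AUC_ev/D_ev)/(AUC_iv/D_iv) = (182.675/7.5)/(137/5) = 24.3567/27.4 = 0.8889

F = 0.889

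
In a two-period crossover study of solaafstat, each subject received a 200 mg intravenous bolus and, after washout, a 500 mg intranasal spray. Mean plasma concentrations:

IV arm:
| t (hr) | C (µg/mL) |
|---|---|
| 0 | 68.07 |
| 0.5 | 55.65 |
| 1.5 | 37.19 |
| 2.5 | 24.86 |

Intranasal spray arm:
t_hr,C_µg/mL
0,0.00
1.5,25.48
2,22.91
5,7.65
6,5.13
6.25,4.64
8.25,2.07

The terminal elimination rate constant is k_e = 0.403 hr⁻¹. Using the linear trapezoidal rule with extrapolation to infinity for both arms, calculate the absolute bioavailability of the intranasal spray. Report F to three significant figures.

Trapezoidal AUC_0→2.5 (IV):
  [0→0.5]: (68.07+55.65)/2 × 0.5 = 30.93
  [0.5→1.5]: (55.65+37.19)/2 × 1 = 46.42
  [1.5→2.5]: (37.19+24.86)/2 × 1 = 31.025
  Sum = 108.375 µg/mL·hr
IV tail: 24.86/0.403 = 61.687; AUC_iv,0→∞ = 108.375 + 61.687 = 170.062 µg/mL·hr
Trapezoidal AUC_0→8.25 (intranasal spray):
  [0→1.5]: (0.00+25.48)/2 × 1.5 = 19.11
  [1.5→2]: (25.48+22.91)/2 × 0.5 = 12.0975
  [2→5]: (22.91+7.65)/2 × 3 = 45.84
  [5→6]: (7.65+5.13)/2 × 1 = 6.39
  [6→6.25]: (5.13+4.64)/2 × 0.25 = 1.22125
  [6.25→8.25]: (4.64+2.07)/2 × 2 = 6.71
  Sum = 91.36875 µg/mL·hr
intranasal spray tail: 2.07/0.403 = 5.136; AUC_ev,0→∞ = 91.36875 + 5.136 = 96.50475 µg/mL·hr
F = (AUC_ev/D_ev)/(AUC_iv/D_iv) = (96.50475/500)/(170.062/200) = 0.1930095/0.85031 = 0.2270

F = 0.227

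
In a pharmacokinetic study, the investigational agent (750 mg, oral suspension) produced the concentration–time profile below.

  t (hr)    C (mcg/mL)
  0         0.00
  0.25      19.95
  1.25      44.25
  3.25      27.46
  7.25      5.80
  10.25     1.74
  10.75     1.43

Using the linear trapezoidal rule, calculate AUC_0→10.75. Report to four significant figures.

Trapezoidal AUC_0→10.75:
  [0→0.25]: (0.00+19.95)/2 × 0.25 = 2.49375
  [0.25→1.25]: (19.95+44.25)/2 × 1 = 32.1
  [1.25→3.25]: (44.25+27.46)/2 × 2 = 71.71
  [3.25→7.25]: (27.46+5.80)/2 × 4 = 66.52
  [7.25→10.25]: (5.80+1.74)/2 × 3 = 11.31
  [10.25→10.75]: (1.74+1.43)/2 × 0.5 = 0.7925
  Sum = 184.92625 mcg/mL·hr

AUC = 184.9 mcg/mL·hr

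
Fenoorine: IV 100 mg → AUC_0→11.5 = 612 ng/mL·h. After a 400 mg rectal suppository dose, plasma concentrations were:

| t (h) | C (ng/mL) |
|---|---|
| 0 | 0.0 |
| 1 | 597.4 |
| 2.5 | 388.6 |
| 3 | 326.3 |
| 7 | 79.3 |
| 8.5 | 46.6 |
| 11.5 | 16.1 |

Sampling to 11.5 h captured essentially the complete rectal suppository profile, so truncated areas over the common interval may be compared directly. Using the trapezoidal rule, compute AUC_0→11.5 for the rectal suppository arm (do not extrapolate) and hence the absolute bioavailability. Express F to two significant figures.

Trapezoidal AUC_0→11.5 (rectal suppository):
  [0→1]: (0.0+597.4)/2 × 1 = 298.7
  [1→2.5]: (597.4+388.6)/2 × 1.5 = 739.5
  [2.5→3]: (388.6+326.3)/2 × 0.5 = 178.725
  [3→7]: (326.3+79.3)/2 × 4 = 811.2
  [7→8.5]: (79.3+46.6)/2 × 1.5 = 94.425
  [8.5→11.5]: (46.6+16.1)/2 × 3 = 94.05
  Sum = 2216.6 ng/mL·h
F = (AUC_ev/D_ev)/(AUC_iv/D_iv) = (2216.6/400)/(612/100) = 5.5415/6.12 = 0.9055

F = 0.91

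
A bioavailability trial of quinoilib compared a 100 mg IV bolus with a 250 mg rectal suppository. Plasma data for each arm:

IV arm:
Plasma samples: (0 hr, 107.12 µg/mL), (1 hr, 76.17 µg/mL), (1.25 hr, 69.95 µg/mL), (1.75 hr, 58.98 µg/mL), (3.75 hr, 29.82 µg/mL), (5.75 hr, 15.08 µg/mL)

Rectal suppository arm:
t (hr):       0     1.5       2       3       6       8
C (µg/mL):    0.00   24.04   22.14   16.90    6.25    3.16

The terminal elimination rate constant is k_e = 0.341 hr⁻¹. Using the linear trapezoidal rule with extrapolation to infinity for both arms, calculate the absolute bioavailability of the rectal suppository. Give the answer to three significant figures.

Trapezoidal AUC_0→5.75 (IV):
  [0→1]: (107.12+76.17)/2 × 1 = 91.645
  [1→1.25]: (76.17+69.95)/2 × 0.25 = 18.265
  [1.25→1.75]: (69.95+58.98)/2 × 0.5 = 32.2325
  [1.75→3.75]: (58.98+29.82)/2 × 2 = 88.8
  [3.75→5.75]: (29.82+15.08)/2 × 2 = 44.9
  Sum = 275.8425 µg/mL·hr
IV tail: 15.08/0.341 = 44.223; AUC_iv,0→∞ = 275.8425 + 44.223 = 320.0655 µg/mL·hr
Trapezoidal AUC_0→8 (rectal suppository):
  [0→1.5]: (0.00+24.04)/2 × 1.5 = 18.03
  [1.5→2]: (24.04+22.14)/2 × 0.5 = 11.545
  [2→3]: (22.14+16.90)/2 × 1 = 19.52
  [3→6]: (16.90+6.25)/2 × 3 = 34.725
  [6→8]: (6.25+3.16)/2 × 2 = 9.41
  Sum = 93.23 µg/mL·hr
rectal suppository tail: 3.16/0.341 = 9.267; AUC_ev,0→∞ = 93.23 + 9.267 = 102.497 µg/mL·hr
F = (AUC_ev/D_ev)/(AUC_iv/D_iv) = (102.497/250)/(320.0655/100) = 0.409988/3.200655 = 0.1281

F = 0.128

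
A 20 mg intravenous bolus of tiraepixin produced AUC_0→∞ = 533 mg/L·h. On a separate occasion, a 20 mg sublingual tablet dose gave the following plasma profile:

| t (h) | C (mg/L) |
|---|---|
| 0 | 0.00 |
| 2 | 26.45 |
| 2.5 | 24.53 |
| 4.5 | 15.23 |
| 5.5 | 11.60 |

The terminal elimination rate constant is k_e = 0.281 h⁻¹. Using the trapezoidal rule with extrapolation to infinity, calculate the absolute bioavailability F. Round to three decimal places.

Trapezoidal AUC_0→5.5 (sublingual tablet):
  [0→2]: (0.00+26.45)/2 × 2 = 26.45
  [2→2.5]: (26.45+24.53)/2 × 0.5 = 12.745
  [2.5→4.5]: (24.53+15.23)/2 × 2 = 39.76
  [4.5→5.5]: (15.23+11.60)/2 × 1 = 13.415
  Sum = 92.37 mg/L·h
Tail: C_last/k_e = 11.60/0.281 = 41.281
AUC_0→∞ (sublingual tablet) = 92.37 + 41.281 = 133.651 mg/L·h
F = (AUC_ev/D_ev)/(AUC_iv/D_iv) = (133.651/20)/(533/20) = 6.68255/26.65 = 0.2508

F = 0.251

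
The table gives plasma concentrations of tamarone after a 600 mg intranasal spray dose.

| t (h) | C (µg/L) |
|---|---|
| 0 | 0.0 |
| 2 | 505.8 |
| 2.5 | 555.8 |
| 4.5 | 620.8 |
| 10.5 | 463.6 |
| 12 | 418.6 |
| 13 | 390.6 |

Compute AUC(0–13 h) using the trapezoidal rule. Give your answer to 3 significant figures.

Trapezoidal AUC_0→13:
  [0→2]: (0.0+505.8)/2 × 2 = 505.8
  [2→2.5]: (505.8+555.8)/2 × 0.5 = 265.4
  [2.5→4.5]: (555.8+620.8)/2 × 2 = 1176.6
  [4.5→10.5]: (620.8+463.6)/2 × 6 = 3253.2
  [10.5→12]: (463.6+418.6)/2 × 1.5 = 661.65
  [12→13]: (418.6+390.6)/2 × 1 = 404.6
  Sum = 6267.25 µg/L·h

AUC = 6270 µg/L·h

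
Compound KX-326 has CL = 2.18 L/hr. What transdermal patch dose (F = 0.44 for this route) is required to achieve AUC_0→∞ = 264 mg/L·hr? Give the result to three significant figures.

Dose = CL × AUC_0→∞ / F
     = 2.18 × 264 / 0.44 = 1308 mg

Dose = 1310 mg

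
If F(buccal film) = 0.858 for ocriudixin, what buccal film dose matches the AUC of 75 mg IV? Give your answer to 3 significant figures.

D_buccal = 87.4 mg

For equal systemic exposure: F × D_ev = D_iv
D_ev = D_iv / F = 75 / 0.858 = 87.4126 mg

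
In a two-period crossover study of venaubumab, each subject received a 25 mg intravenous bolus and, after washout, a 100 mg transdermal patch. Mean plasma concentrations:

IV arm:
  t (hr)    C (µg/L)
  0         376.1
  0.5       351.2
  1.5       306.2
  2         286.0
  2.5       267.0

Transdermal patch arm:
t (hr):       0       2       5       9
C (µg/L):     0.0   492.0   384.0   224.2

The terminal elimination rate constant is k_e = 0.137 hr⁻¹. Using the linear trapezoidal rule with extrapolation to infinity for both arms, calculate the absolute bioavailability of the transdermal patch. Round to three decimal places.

Trapezoidal AUC_0→2.5 (IV):
  [0→0.5]: (376.1+351.2)/2 × 0.5 = 181.825
  [0.5→1.5]: (351.2+306.2)/2 × 1 = 328.7
  [1.5→2]: (306.2+286.0)/2 × 0.5 = 148.05
  [2→2.5]: (286.0+267.0)/2 × 0.5 = 138.25
  Sum = 796.825 µg/L·hr
IV tail: 267.0/0.137 = 1948.905; AUC_iv,0→∞ = 796.825 + 1948.905 = 2745.73 µg/L·hr
Trapezoidal AUC_0→9 (transdermal patch):
  [0→2]: (0.0+492.0)/2 × 2 = 492.0
  [2→5]: (492.0+384.0)/2 × 3 = 1314.0
  [5→9]: (384.0+224.2)/2 × 4 = 1216.4
  Sum = 3022.4 µg/L·hr
transdermal patch tail: 224.2/0.137 = 1636.496; AUC_ev,0→∞ = 3022.4 + 1636.496 = 4658.896 µg/L·hr
F = (AUC_ev/D_ev)/(AUC_iv/D_iv) = (4658.896/100)/(2745.73/25) = 46.58896/109.8292 = 0.4242

F = 0.424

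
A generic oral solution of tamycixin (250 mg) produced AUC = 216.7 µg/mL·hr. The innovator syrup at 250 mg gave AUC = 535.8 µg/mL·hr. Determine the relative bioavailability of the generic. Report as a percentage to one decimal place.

F_rel = 40.4%

F_rel = (AUC_test/D_test) / (AUC_ref/D_ref)
      = (216.7/250) / (535.8/250)
      = 0.8668 / 2.1432 = 0.4044 = 40.44%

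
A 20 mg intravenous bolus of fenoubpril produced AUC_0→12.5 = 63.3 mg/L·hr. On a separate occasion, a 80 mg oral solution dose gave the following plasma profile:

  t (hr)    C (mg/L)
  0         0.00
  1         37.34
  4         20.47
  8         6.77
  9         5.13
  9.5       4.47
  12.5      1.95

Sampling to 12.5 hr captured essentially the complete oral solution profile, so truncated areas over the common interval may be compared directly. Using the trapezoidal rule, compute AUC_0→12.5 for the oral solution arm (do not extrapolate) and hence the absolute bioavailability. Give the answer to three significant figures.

F = 0.702

Trapezoidal AUC_0→12.5 (oral solution):
  [0→1]: (0.00+37.34)/2 × 1 = 18.67
  [1→4]: (37.34+20.47)/2 × 3 = 86.715
  [4→8]: (20.47+6.77)/2 × 4 = 54.48
  [8→9]: (6.77+5.13)/2 × 1 = 5.95
  [9→9.5]: (5.13+4.47)/2 × 0.5 = 2.4
  [9.5→12.5]: (4.47+1.95)/2 × 3 = 9.63
  Sum = 177.845 mg/L·hr
F = (AUC_ev/D_ev)/(AUC_iv/D_iv) = (177.845/80)/(63.3/20) = 2.2230625/3.165 = 0.7024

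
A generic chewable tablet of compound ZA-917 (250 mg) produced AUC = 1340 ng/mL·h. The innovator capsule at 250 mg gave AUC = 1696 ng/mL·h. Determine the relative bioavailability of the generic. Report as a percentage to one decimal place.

F_rel = (AUC_test/D_test) / (AUC_ref/D_ref)
      = (1340/250) / (1696/250)
      = 5.36 / 6.784 = 0.7901 = 79.01%

F_rel = 79.0%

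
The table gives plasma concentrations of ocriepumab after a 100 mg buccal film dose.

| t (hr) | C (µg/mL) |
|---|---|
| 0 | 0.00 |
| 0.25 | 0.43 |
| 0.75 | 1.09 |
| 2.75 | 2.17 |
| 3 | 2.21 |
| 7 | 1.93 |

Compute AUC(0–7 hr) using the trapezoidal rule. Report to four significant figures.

AUC = 12.52 µg/mL·hr

Trapezoidal AUC_0→7:
  [0→0.25]: (0.00+0.43)/2 × 0.25 = 0.05375
  [0.25→0.75]: (0.43+1.09)/2 × 0.5 = 0.38
  [0.75→2.75]: (1.09+2.17)/2 × 2 = 3.26
  [2.75→3]: (2.17+2.21)/2 × 0.25 = 0.5475
  [3→7]: (2.21+1.93)/2 × 4 = 8.28
  Sum = 12.52125 µg/mL·hr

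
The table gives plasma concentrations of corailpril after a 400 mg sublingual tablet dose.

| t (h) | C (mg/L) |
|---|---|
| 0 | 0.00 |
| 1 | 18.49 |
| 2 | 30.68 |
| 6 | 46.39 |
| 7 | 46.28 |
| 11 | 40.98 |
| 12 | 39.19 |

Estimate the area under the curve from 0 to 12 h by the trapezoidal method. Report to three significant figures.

Trapezoidal AUC_0→12:
  [0→1]: (0.00+18.49)/2 × 1 = 9.245
  [1→2]: (18.49+30.68)/2 × 1 = 24.585
  [2→6]: (30.68+46.39)/2 × 4 = 154.14
  [6→7]: (46.39+46.28)/2 × 1 = 46.335
  [7→11]: (46.28+40.98)/2 × 4 = 174.52
  [11→12]: (40.98+39.19)/2 × 1 = 40.085
  Sum = 448.91 mg/L·h

AUC = 449 mg/L·h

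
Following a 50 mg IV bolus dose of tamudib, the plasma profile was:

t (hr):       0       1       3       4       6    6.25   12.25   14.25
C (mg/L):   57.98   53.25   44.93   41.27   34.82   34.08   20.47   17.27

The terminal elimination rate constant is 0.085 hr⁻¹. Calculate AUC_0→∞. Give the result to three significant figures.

Trapezoidal AUC_0→14.25:
  [0→1]: (57.98+53.25)/2 × 1 = 55.615
  [1→3]: (53.25+44.93)/2 × 2 = 98.18
  [3→4]: (44.93+41.27)/2 × 1 = 43.1
  [4→6]: (41.27+34.82)/2 × 2 = 76.09
  [6→6.25]: (34.82+34.08)/2 × 0.25 = 8.6125
  [6.25→12.25]: (34.08+20.47)/2 × 6 = 163.65
  [12.25→14.25]: (20.47+17.27)/2 × 2 = 37.74
  Sum = 482.9875 mg/L·hr
Extrapolated tail: C_last / k_e = 17.27 / 0.085 = 203.176
AUC_0→∞ = 482.9875 + 203.176 = 686.1635 mg/L·hr

AUC = 686 mg/L·hr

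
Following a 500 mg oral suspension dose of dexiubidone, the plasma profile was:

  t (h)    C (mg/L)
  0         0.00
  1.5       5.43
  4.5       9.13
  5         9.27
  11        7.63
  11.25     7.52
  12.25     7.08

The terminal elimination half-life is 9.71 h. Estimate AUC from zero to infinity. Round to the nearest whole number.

Trapezoidal AUC_0→12.25:
  [0→1.5]: (0.00+5.43)/2 × 1.5 = 4.0725
  [1.5→4.5]: (5.43+9.13)/2 × 3 = 21.84
  [4.5→5]: (9.13+9.27)/2 × 0.5 = 4.6
  [5→11]: (9.27+7.63)/2 × 6 = 50.7
  [11→11.25]: (7.63+7.52)/2 × 0.25 = 1.89375
  [11.25→12.25]: (7.52+7.08)/2 × 1 = 7.3
  Sum = 90.40625 mg/L·h
k_e = ln2 / t½ = 0.693147 / 9.71 = 0.0714 h^-1
Extrapolated tail: C_last / k_e = 7.08 / 0.0714 = 99.160
AUC_0→∞ = 90.40625 + 99.160 = 189.56625 mg/L·h

AUC = 190 mg/L·h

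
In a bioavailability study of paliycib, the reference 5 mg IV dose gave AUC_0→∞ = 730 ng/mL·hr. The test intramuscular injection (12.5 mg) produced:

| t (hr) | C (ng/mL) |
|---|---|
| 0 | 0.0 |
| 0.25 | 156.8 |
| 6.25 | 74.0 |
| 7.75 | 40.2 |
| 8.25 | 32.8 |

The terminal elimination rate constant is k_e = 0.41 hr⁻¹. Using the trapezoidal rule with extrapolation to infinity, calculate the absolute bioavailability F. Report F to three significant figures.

F = 0.491

Trapezoidal AUC_0→8.25 (intramuscular injection):
  [0→0.25]: (0.0+156.8)/2 × 0.25 = 19.6
  [0.25→6.25]: (156.8+74.0)/2 × 6 = 692.4
  [6.25→7.75]: (74.0+40.2)/2 × 1.5 = 85.65
  [7.75→8.25]: (40.2+32.8)/2 × 0.5 = 18.25
  Sum = 815.9 ng/mL·hr
Tail: C_last/k_e = 32.8/0.41 = 80.000
AUC_0→∞ (intramuscular injection) = 815.9 + 80.000 = 895.9 ng/mL·hr
F = (AUC_ev/D_ev)/(AUC_iv/D_iv) = (895.9/12.5)/(730/5) = 71.672/146 = 0.4909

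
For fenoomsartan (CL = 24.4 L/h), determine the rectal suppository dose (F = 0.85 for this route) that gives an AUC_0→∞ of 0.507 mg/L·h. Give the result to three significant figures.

Dose = CL × AUC_0→∞ / F
     = 24.4 × 0.507 / 0.85 = 14.5539 mg

Dose = 14.6 mg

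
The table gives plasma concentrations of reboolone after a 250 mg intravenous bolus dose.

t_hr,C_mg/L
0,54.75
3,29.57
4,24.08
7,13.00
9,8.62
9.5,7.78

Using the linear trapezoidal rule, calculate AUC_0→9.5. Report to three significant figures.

AUC = 235 mg/L·hr

Trapezoidal AUC_0→9.5:
  [0→3]: (54.75+29.57)/2 × 3 = 126.48
  [3→4]: (29.57+24.08)/2 × 1 = 26.825
  [4→7]: (24.08+13.00)/2 × 3 = 55.62
  [7→9]: (13.00+8.62)/2 × 2 = 21.62
  [9→9.5]: (8.62+7.78)/2 × 0.5 = 4.1
  Sum = 234.645 mg/L·hr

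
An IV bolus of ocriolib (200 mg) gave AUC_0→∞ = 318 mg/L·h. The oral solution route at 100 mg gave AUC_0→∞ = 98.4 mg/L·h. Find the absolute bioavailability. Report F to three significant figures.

F = (AUC_ev / D_ev) / (AUC_iv / D_iv)
  = (98.4/100) / (318/200)
  = 0.984 / 1.59 = 0.6189

F = 0.619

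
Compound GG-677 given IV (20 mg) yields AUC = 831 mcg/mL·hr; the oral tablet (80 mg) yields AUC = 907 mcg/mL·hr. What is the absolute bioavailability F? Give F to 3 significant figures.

F = (AUC_ev / D_ev) / (AUC_iv / D_iv)
  = (907/80) / (831/20)
  = 11.3375 / 41.55 = 0.2729

F = 0.273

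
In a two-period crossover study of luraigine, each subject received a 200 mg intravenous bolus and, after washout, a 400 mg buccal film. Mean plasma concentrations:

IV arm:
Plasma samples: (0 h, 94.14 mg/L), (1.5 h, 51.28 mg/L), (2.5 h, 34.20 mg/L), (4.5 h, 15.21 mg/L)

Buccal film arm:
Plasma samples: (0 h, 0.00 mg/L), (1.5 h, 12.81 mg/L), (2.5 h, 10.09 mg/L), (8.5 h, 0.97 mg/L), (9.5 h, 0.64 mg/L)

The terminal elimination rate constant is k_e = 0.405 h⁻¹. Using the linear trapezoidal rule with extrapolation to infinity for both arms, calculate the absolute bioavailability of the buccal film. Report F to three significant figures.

Trapezoidal AUC_0→4.5 (IV):
  [0→1.5]: (94.14+51.28)/2 × 1.5 = 109.065
  [1.5→2.5]: (51.28+34.20)/2 × 1 = 42.74
  [2.5→4.5]: (34.20+15.21)/2 × 2 = 49.41
  Sum = 201.215 mg/L·h
IV tail: 15.21/0.405 = 37.556; AUC_iv,0→∞ = 201.215 + 37.556 = 238.771 mg/L·h
Trapezoidal AUC_0→9.5 (buccal film):
  [0→1.5]: (0.00+12.81)/2 × 1.5 = 9.6075
  [1.5→2.5]: (12.81+10.09)/2 × 1 = 11.45
  [2.5→8.5]: (10.09+0.97)/2 × 6 = 33.18
  [8.5→9.5]: (0.97+0.64)/2 × 1 = 0.805
  Sum = 55.0425 mg/L·h
buccal film tail: 0.64/0.405 = 1.580; AUC_ev,0→∞ = 55.0425 + 1.580 = 56.6225 mg/L·h
F = (AUC_ev/D_ev)/(AUC_iv/D_iv) = (56.6225/400)/(238.771/200) = 0.14155625/1.193855 = 0.1186

F = 0.119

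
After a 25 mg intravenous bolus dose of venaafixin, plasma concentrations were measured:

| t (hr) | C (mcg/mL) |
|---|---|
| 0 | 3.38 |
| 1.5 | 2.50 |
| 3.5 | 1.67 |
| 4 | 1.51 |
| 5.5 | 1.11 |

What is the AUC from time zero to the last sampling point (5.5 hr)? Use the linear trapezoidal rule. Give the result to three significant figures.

AUC = 11.3 mcg/mL·hr

Trapezoidal AUC_0→5.5:
  [0→1.5]: (3.38+2.50)/2 × 1.5 = 4.41
  [1.5→3.5]: (2.50+1.67)/2 × 2 = 4.17
  [3.5→4]: (1.67+1.51)/2 × 0.5 = 0.795
  [4→5.5]: (1.51+1.11)/2 × 1.5 = 1.965
  Sum = 11.34 mcg/mL·hr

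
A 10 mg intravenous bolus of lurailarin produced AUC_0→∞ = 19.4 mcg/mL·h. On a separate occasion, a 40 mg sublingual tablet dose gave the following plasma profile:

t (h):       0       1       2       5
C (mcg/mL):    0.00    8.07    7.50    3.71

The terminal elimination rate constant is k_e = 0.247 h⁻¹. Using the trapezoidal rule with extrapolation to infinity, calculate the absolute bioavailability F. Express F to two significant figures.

Trapezoidal AUC_0→5 (sublingual tablet):
  [0→1]: (0.00+8.07)/2 × 1 = 4.035
  [1→2]: (8.07+7.50)/2 × 1 = 7.785
  [2→5]: (7.50+3.71)/2 × 3 = 16.815
  Sum = 28.635 mcg/mL·h
Tail: C_last/k_e = 3.71/0.247 = 15.020
AUC_0→∞ (sublingual tablet) = 28.635 + 15.020 = 43.655 mcg/mL·h
F = (AUC_ev/D_ev)/(AUC_iv/D_iv) = (43.655/40)/(19.4/10) = 1.091375/1.94 = 0.5626

F = 0.56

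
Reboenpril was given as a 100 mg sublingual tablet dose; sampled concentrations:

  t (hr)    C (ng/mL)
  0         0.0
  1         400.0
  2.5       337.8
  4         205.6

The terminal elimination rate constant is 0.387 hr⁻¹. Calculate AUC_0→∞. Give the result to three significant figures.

AUC = 1690 ng/mL·hr

Trapezoidal AUC_0→4:
  [0→1]: (0.0+400.0)/2 × 1 = 200.0
  [1→2.5]: (400.0+337.8)/2 × 1.5 = 553.35
  [2.5→4]: (337.8+205.6)/2 × 1.5 = 407.55
  Sum = 1160.9 ng/mL·hr
Extrapolated tail: C_last / k_e = 205.6 / 0.387 = 531.266
AUC_0→∞ = 1160.9 + 531.266 = 1692.166 ng/mL·hr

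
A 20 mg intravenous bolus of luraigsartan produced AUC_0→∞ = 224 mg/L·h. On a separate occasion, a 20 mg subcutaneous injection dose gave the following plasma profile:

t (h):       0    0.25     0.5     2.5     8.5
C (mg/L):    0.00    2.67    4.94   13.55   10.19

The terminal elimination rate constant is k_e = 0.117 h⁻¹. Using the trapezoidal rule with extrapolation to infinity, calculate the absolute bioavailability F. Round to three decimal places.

Trapezoidal AUC_0→8.5 (subcutaneous injection):
  [0→0.25]: (0.00+2.67)/2 × 0.25 = 0.33375
  [0.25→0.5]: (2.67+4.94)/2 × 0.25 = 0.95125
  [0.5→2.5]: (4.94+13.55)/2 × 2 = 18.49
  [2.5→8.5]: (13.55+10.19)/2 × 6 = 71.22
  Sum = 90.995 mg/L·h
Tail: C_last/k_e = 10.19/0.117 = 87.094
AUC_0→∞ (subcutaneous injection) = 90.995 + 87.094 = 178.089 mg/L·h
F = (AUC_ev/D_ev)/(AUC_iv/D_iv) = (178.089/20)/(224/20) = 8.90445/11.2 = 0.7950

F = 0.795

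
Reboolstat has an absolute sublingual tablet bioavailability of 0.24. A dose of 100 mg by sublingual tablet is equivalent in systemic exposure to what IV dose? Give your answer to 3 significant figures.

Systemic exposure from an extravascular dose = F × D_ev, so the equivalent IV dose is F × D_ev.
D_iv = F × D_ev = 0.24 × 100 = 24 mg

D_iv = 24.0 mg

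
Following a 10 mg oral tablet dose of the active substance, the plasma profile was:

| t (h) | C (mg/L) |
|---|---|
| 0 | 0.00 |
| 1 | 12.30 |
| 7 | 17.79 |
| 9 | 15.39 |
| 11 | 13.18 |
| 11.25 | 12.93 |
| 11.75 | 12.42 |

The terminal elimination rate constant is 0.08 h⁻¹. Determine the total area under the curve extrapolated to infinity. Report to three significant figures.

Trapezoidal AUC_0→11.75:
  [0→1]: (0.00+12.30)/2 × 1 = 6.15
  [1→7]: (12.30+17.79)/2 × 6 = 90.27
  [7→9]: (17.79+15.39)/2 × 2 = 33.18
  [9→11]: (15.39+13.18)/2 × 2 = 28.57
  [11→11.25]: (13.18+12.93)/2 × 0.25 = 3.26375
  [11.25→11.75]: (12.93+12.42)/2 × 0.5 = 6.3375
  Sum = 167.77125 mg/L·h
Extrapolated tail: C_last / k_e = 12.42 / 0.08 = 155.250
AUC_0→∞ = 167.77125 + 155.250 = 323.02125 mg/L·h

AUC = 323 mg/L·h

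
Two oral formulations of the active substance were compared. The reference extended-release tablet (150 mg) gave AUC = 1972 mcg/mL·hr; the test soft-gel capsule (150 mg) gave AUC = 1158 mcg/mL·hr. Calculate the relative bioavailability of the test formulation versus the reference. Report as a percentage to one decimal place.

F_rel = (AUC_test/D_test) / (AUC_ref/D_ref)
      = (1158/150) / (1972/150)
      = 7.72 / 13.1467 = 0.5872 = 58.72%

F_rel = 58.7%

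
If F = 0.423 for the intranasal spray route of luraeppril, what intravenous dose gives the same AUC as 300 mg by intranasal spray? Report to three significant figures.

D_iv = 127 mg

Systemic exposure from an extravascular dose = F × D_ev, so the equivalent IV dose is F × D_ev.
D_iv = F × D_ev = 0.423 × 300 = 126.9 mg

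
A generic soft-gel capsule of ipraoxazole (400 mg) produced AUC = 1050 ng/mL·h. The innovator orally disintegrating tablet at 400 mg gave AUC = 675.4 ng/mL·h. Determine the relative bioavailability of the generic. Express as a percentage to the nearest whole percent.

F_rel = 155%

F_rel = (AUC_test/D_test) / (AUC_ref/D_ref)
      = (1050/400) / (675.4/400)
      = 2.625 / 1.6885 = 1.5546 = 155.46%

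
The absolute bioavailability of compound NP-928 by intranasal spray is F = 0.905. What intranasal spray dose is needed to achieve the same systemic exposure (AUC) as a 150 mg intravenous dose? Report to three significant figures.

D_intranasal = 166 mg

For equal systemic exposure: F × D_ev = D_iv
D_ev = D_iv / F = 150 / 0.905 = 165.746 mg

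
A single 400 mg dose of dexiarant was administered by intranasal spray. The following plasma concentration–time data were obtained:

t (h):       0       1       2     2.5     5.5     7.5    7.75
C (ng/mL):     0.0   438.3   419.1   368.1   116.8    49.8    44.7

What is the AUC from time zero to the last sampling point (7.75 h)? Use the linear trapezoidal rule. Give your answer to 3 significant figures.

AUC = 1750 ng/mL·h

Trapezoidal AUC_0→7.75:
  [0→1]: (0.0+438.3)/2 × 1 = 219.15
  [1→2]: (438.3+419.1)/2 × 1 = 428.7
  [2→2.5]: (419.1+368.1)/2 × 0.5 = 196.8
  [2.5→5.5]: (368.1+116.8)/2 × 3 = 727.35
  [5.5→7.5]: (116.8+49.8)/2 × 2 = 166.6
  [7.5→7.75]: (49.8+44.7)/2 × 0.25 = 11.8125
  Sum = 1750.4125 ng/mL·h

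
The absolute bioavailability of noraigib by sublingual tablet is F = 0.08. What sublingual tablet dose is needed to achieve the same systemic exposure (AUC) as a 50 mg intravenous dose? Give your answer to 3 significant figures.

For equal systemic exposure: F × D_ev = D_iv
D_ev = D_iv / F = 50 / 0.08 = 625 mg

D_sublingual = 625 mg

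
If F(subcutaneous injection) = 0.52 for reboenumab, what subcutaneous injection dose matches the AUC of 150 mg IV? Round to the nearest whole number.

D_subcutaneous = 288 mg

For equal systemic exposure: F × D_ev = D_iv
D_ev = D_iv / F = 150 / 0.52 = 288.462 mg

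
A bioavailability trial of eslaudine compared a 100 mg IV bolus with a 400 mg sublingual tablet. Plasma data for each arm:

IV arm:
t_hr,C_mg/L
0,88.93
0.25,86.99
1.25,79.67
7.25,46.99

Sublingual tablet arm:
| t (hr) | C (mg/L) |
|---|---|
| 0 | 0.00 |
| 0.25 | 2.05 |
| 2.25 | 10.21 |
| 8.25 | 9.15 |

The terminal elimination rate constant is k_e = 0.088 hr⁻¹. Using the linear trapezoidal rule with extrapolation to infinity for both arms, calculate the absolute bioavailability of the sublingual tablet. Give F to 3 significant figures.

F = 0.0428

Trapezoidal AUC_0→7.25 (IV):
  [0→0.25]: (88.93+86.99)/2 × 0.25 = 21.99
  [0.25→1.25]: (86.99+79.67)/2 × 1 = 83.33
  [1.25→7.25]: (79.67+46.99)/2 × 6 = 379.98
  Sum = 485.3 mg/L·hr
IV tail: 46.99/0.088 = 533.977; AUC_iv,0→∞ = 485.3 + 533.977 = 1019.277 mg/L·hr
Trapezoidal AUC_0→8.25 (sublingual tablet):
  [0→0.25]: (0.00+2.05)/2 × 0.25 = 0.25625
  [0.25→2.25]: (2.05+10.21)/2 × 2 = 12.26
  [2.25→8.25]: (10.21+9.15)/2 × 6 = 58.08
  Sum = 70.59625 mg/L·hr
sublingual tablet tail: 9.15/0.088 = 103.977; AUC_ev,0→∞ = 70.59625 + 103.977 = 174.57325 mg/L·hr
F = (AUC_ev/D_ev)/(AUC_iv/D_iv) = (174.57325/400)/(1019.277/100) = 0.436433/10.19277 = 0.0428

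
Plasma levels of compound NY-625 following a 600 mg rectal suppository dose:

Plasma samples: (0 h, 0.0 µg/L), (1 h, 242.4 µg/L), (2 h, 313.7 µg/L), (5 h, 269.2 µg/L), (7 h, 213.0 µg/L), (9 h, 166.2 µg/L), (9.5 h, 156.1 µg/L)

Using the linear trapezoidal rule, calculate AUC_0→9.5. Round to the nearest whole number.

Trapezoidal AUC_0→9.5:
  [0→1]: (0.0+242.4)/2 × 1 = 121.2
  [1→2]: (242.4+313.7)/2 × 1 = 278.05
  [2→5]: (313.7+269.2)/2 × 3 = 874.35
  [5→7]: (269.2+213.0)/2 × 2 = 482.2
  [7→9]: (213.0+166.2)/2 × 2 = 379.2
  [9→9.5]: (166.2+156.1)/2 × 0.5 = 80.575
  Sum = 2215.575 µg/L·h

AUC = 2216 µg/L·h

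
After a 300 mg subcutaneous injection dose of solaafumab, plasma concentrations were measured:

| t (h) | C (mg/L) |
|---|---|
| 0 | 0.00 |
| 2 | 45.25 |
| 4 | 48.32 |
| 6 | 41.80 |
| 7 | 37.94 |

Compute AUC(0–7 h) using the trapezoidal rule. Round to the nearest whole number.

AUC = 269 mg/L·h

Trapezoidal AUC_0→7:
  [0→2]: (0.00+45.25)/2 × 2 = 45.25
  [2→4]: (45.25+48.32)/2 × 2 = 93.57
  [4→6]: (48.32+41.80)/2 × 2 = 90.12
  [6→7]: (41.80+37.94)/2 × 1 = 39.87
  Sum = 268.81 mg/L·h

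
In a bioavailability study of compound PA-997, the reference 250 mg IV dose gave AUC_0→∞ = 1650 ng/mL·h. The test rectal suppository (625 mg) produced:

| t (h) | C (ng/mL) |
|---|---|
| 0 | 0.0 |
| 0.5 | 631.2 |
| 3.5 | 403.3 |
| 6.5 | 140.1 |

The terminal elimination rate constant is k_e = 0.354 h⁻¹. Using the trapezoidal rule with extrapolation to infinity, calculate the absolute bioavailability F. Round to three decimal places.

F = 0.708

Trapezoidal AUC_0→6.5 (rectal suppository):
  [0→0.5]: (0.0+631.2)/2 × 0.5 = 157.8
  [0.5→3.5]: (631.2+403.3)/2 × 3 = 1551.75
  [3.5→6.5]: (403.3+140.1)/2 × 3 = 815.1
  Sum = 2524.65 ng/mL·h
Tail: C_last/k_e = 140.1/0.354 = 395.763
AUC_0→∞ (rectal suppository) = 2524.65 + 395.763 = 2920.413 ng/mL·h
F = (AUC_ev/D_ev)/(AUC_iv/D_iv) = (2920.413/625)/(1650/250) = 4.6726608/6.6 = 0.7080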